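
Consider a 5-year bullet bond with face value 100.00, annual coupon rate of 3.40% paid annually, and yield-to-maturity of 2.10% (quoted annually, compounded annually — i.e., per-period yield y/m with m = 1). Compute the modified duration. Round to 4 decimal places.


Answer: Modified duration = 4.5960

Derivation:
Coupon per period c = face * coupon_rate / m = 3.400000
Periods per year m = 1; per-period yield y/m = 0.021000
Number of cashflows N = 5
Cashflows (t years, CF_t, discount factor 1/(1+y/m)^(m*t), PV):
  t = 1.0000: CF_t = 3.400000, DF = 0.979432, PV = 3.330069
  t = 2.0000: CF_t = 3.400000, DF = 0.959287, PV = 3.261575
  t = 3.0000: CF_t = 3.400000, DF = 0.939556, PV = 3.194491
  t = 4.0000: CF_t = 3.400000, DF = 0.920231, PV = 3.128787
  t = 5.0000: CF_t = 103.400000, DF = 0.901304, PV = 93.194832
Price P = sum_t PV_t = 106.109754
First compute Macaulay numerator sum_t t * PV_t:
  t * PV_t at t = 1.0000: 3.330069
  t * PV_t at t = 2.0000: 6.523151
  t * PV_t at t = 3.0000: 9.583473
  t * PV_t at t = 4.0000: 12.515147
  t * PV_t at t = 5.0000: 465.974158
Macaulay duration D = 497.925998 / 106.109754 = 4.692556
Modified duration = D / (1 + y/m) = 4.692556 / (1 + 0.021000) = 4.596040


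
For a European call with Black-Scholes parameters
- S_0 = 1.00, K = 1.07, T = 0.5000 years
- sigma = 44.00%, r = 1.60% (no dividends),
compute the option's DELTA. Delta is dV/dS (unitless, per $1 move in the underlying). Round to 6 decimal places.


Answer: Delta = 0.485567

Derivation:
d1 = -0.0361866667; d2 = -0.3473136505
phi(d1) = 0.3986811635; exp(-qT) = 1.0000000000; exp(-rT) = 0.9920319148
N(d1) = 0.4855667587
Delta = exp(-qT) * N(d1) = 1.0000000000 * 0.4855667587 = 0.485567


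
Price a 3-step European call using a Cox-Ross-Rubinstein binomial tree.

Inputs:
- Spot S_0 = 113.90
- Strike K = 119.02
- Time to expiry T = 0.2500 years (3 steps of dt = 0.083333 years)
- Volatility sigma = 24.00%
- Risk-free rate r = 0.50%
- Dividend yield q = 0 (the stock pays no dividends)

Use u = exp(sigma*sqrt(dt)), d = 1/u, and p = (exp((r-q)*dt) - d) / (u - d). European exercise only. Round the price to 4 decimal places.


Answer: Price = V(0,0) = 3.5343

Derivation:
dt = T/N = 0.083333
u = exp(sigma*sqrt(dt)) = 1.071738; d = 1/u = 0.933063
p = (exp((r-q)*dt) - d) / (u - d) = 0.485692
Discount per step: exp(-r*dt) = 0.999583
Stock lattice S(k, i) with i counting down-moves:
  k=0: S(0,0) = 113.9000
  k=1: S(1,0) = 122.0710; S(1,1) = 106.2759
  k=2: S(2,0) = 130.8282; S(2,1) = 113.9000; S(2,2) = 99.1622
  k=3: S(3,0) = 140.2136; S(3,1) = 122.0710; S(3,2) = 106.2759; S(3,3) = 92.5246
Terminal payoffs V(N, i) = max(S_T - K, 0):
  V(3,0) = 21.193599; V(3,1) = 3.051007; V(3,2) = 0.000000; V(3,3) = 0.000000
Backward induction: V(k, i) = exp(-r*dt) * [p * V(k+1, i) + (1-p) * V(k+1, i+1)].
  V(2,0) = exp(-r*dt) * [p*21.193599 + (1-p)*3.051007] = 11.857771
  V(2,1) = exp(-r*dt) * [p*3.051007 + (1-p)*0.000000] = 1.481232
  V(2,2) = exp(-r*dt) * [p*0.000000 + (1-p)*0.000000] = 0.000000
  V(1,0) = exp(-r*dt) * [p*11.857771 + (1-p)*1.481232] = 6.518314
  V(1,1) = exp(-r*dt) * [p*1.481232 + (1-p)*0.000000] = 0.719122
  V(0,0) = exp(-r*dt) * [p*6.518314 + (1-p)*0.719122] = 3.534268


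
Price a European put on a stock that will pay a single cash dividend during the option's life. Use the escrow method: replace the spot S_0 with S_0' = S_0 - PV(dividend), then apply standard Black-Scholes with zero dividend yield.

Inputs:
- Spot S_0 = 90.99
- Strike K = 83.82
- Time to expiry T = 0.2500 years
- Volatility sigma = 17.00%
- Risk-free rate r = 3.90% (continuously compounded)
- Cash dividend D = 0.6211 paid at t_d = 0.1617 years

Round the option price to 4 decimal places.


Answer: Price = 0.6127

Derivation:
PV(D) = D * exp(-r * t_d) = 0.6211 * 0.99371354 = 0.61719548
S_0' = S_0 - PV(D) = 90.9900 - 0.61719548 = 90.37280452
d1 = (ln(S_0'/K) + (r + sigma^2/2)*T) / (sigma*sqrt(T)) = 1.04275582
d2 = d1 - sigma*sqrt(T) = 0.95775582
exp(-rT) = 0.99029738
N(-d1) = 0.14853070; N(-d2) = 0.16909295
P = K * exp(-rT) * N(-d2) - S_0' * N(-d1) = 83.8200 * 0.99029738 * 0.16909295 - 90.37280452 * 0.14853070 = 0.6127


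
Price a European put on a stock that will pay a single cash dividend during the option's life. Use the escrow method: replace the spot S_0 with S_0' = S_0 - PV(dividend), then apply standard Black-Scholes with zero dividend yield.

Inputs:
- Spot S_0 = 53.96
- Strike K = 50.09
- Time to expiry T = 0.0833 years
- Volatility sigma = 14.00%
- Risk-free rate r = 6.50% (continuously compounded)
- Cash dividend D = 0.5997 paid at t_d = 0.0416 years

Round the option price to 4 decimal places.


Answer: Price = 0.0381

Derivation:
PV(D) = D * exp(-r * t_d) = 0.5997 * 0.99729965 = 0.59808060
S_0' = S_0 - PV(D) = 53.9600 - 0.59808060 = 53.36191940
d1 = (ln(S_0'/K) + (r + sigma^2/2)*T) / (sigma*sqrt(T)) = 1.72019195
d2 = d1 - sigma*sqrt(T) = 1.67978551
exp(-rT) = 0.99460013
N(-d1) = 0.04269878; N(-d2) = 0.04649953
P = K * exp(-rT) * N(-d2) - S_0' * N(-d1) = 50.0900 * 0.99460013 * 0.04649953 - 53.36191940 * 0.04269878 = 0.0381


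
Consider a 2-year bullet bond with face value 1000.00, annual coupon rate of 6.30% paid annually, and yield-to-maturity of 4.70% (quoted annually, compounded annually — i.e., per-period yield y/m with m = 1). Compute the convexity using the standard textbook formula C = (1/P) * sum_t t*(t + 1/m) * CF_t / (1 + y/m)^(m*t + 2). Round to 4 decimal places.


Coupon per period c = face * coupon_rate / m = 63.000000
Periods per year m = 1; per-period yield y/m = 0.047000
Number of cashflows N = 2
Cashflows (t years, CF_t, discount factor 1/(1+y/m)^(m*t), PV):
  t = 1.0000: CF_t = 63.000000, DF = 0.955110, PV = 60.171920
  t = 2.0000: CF_t = 1063.000000, DF = 0.912235, PV = 969.705594
Price P = sum_t PV_t = 1029.877514
Convexity numerator sum_t t*(t + 1/m) * CF_t / (1+y/m)^(m*t + 2):
  t = 1.0000: term = 109.781839
  t = 2.0000: term = 5307.595145
Convexity = (1/P) * sum = 5417.376984 / 1029.877514 = 5.260215

Answer: Convexity = 5.2602


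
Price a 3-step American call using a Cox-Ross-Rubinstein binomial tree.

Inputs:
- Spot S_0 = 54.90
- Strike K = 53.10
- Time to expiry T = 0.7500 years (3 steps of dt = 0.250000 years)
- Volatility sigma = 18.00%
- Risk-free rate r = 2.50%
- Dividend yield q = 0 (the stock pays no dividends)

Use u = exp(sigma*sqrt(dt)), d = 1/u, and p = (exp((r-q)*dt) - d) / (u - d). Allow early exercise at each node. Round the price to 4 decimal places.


dt = T/N = 0.250000
u = exp(sigma*sqrt(dt)) = 1.094174; d = 1/u = 0.913931
p = (exp((r-q)*dt) - d) / (u - d) = 0.512299
Discount per step: exp(-r*dt) = 0.993769
Stock lattice S(k, i) with i counting down-moves:
  k=0: S(0,0) = 54.9000
  k=1: S(1,0) = 60.0702; S(1,1) = 50.1748
  k=2: S(2,0) = 65.7272; S(2,1) = 54.9000; S(2,2) = 45.8563
  k=3: S(3,0) = 71.9170; S(3,1) = 60.0702; S(3,2) = 50.1748; S(3,3) = 41.9095
Terminal payoffs V(N, i) = max(S_T - K, 0):
  V(3,0) = 18.817048; V(3,1) = 6.970168; V(3,2) = 0.000000; V(3,3) = 0.000000
Backward induction: V(k, i) = exp(-r*dt) * [p * V(k+1, i) + (1-p) * V(k+1, i+1)]; then take max(V_cont, immediate exercise) for American.
  V(2,0) = exp(-r*dt) * [p*18.817048 + (1-p)*6.970168] = 12.958073; exercise = 12.627233; V(2,0) = max -> 12.958073
  V(2,1) = exp(-r*dt) * [p*6.970168 + (1-p)*0.000000] = 3.548563; exercise = 1.800000; V(2,1) = max -> 3.548563
  V(2,2) = exp(-r*dt) * [p*0.000000 + (1-p)*0.000000] = 0.000000; exercise = 0.000000; V(2,2) = max -> 0.000000
  V(1,0) = exp(-r*dt) * [p*12.958073 + (1-p)*3.548563] = 8.316904; exercise = 6.970168; V(1,0) = max -> 8.316904
  V(1,1) = exp(-r*dt) * [p*3.548563 + (1-p)*0.000000] = 1.806599; exercise = 0.000000; V(1,1) = max -> 1.806599
  V(0,0) = exp(-r*dt) * [p*8.316904 + (1-p)*1.806599] = 5.109787; exercise = 1.800000; V(0,0) = max -> 5.109787

Answer: Price = V(0,0) = 5.1098


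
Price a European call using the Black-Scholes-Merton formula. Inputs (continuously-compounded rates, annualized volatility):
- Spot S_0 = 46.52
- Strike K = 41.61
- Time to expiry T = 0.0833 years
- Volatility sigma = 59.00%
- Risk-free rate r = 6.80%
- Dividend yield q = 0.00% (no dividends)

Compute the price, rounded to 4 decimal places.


d1 = (ln(S/K) + (r - q + 0.5*sigma^2) * T) / (sigma * sqrt(T)) = 0.77343947
d2 = d1 - sigma * sqrt(T) = 0.60315521
exp(-rT) = 0.99435161; exp(-qT) = 1.00000000
C = S_0 * exp(-qT) * N(d1) - K * exp(-rT) * N(d2)
N(d1) = 0.78036883; N(d2) = 0.72679728
C = 46.5200 * 1.00000000 * 0.78036883 - 41.6100 * 0.99435161 * 0.72679728 = 6.2315

Answer: Price = 6.2315


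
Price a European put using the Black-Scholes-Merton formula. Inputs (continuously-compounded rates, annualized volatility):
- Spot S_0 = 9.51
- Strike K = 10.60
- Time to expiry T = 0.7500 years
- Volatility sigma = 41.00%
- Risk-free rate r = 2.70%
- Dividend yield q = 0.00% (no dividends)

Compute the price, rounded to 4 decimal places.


Answer: Price = 1.8833

Derivation:
d1 = (ln(S/K) + (r - q + 0.5*sigma^2) * T) / (sigma * sqrt(T)) = -0.07103556
d2 = d1 - sigma * sqrt(T) = -0.42610597
exp(-rT) = 0.97995365; exp(-qT) = 1.00000000
P = K * exp(-rT) * N(-d2) - S_0 * exp(-qT) * N(-d1)
N(-d1) = 0.52831527; N(-d2) = 0.66498469
P = 10.6000 * 0.97995365 * 0.66498469 - 9.5100 * 1.00000000 * 0.52831527 = 1.8833


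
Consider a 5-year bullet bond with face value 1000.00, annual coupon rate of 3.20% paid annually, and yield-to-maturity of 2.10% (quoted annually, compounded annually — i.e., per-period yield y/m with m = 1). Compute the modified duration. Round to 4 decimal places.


Coupon per period c = face * coupon_rate / m = 32.000000
Periods per year m = 1; per-period yield y/m = 0.021000
Number of cashflows N = 5
Cashflows (t years, CF_t, discount factor 1/(1+y/m)^(m*t), PV):
  t = 1.0000: CF_t = 32.000000, DF = 0.979432, PV = 31.341822
  t = 2.0000: CF_t = 32.000000, DF = 0.959287, PV = 30.697181
  t = 3.0000: CF_t = 32.000000, DF = 0.939556, PV = 30.065799
  t = 4.0000: CF_t = 32.000000, DF = 0.920231, PV = 29.447404
  t = 5.0000: CF_t = 1032.000000, DF = 0.901304, PV = 930.145709
Price P = sum_t PV_t = 1051.697914
First compute Macaulay numerator sum_t t * PV_t:
  t * PV_t at t = 1.0000: 31.341822
  t * PV_t at t = 2.0000: 61.394362
  t * PV_t at t = 3.0000: 90.197397
  t * PV_t at t = 4.0000: 117.789615
  t * PV_t at t = 5.0000: 4650.728545
Macaulay duration D = 4951.451740 / 1051.697914 = 4.708055
Modified duration = D / (1 + y/m) = 4.708055 / (1 + 0.021000) = 4.611220

Answer: Modified duration = 4.6112


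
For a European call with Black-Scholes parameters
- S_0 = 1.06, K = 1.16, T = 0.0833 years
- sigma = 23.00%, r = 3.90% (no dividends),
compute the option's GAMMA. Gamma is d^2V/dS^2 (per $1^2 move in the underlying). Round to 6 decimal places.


d1 = -1.2759349110; d2 = -1.3423169116
phi(d1) = 0.1767633438; exp(-qT) = 1.0000000000; exp(-rT) = 0.9967565713
Gamma = exp(-qT) * phi(d1) / (S * sigma * sqrt(T)) = 1.0000000000 * 0.1767633438 / (1.0600 * 0.2300 * 0.2886173938) = 2.512095

Answer: Gamma = 2.512095


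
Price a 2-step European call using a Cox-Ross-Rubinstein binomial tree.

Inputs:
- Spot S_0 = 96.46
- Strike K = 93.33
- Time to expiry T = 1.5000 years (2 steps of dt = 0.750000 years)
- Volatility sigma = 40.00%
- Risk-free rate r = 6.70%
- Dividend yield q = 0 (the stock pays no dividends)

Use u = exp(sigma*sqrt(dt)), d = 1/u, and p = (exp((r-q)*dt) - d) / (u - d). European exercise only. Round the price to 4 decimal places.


Answer: Price = V(0,0) = 22.7770

Derivation:
dt = T/N = 0.750000
u = exp(sigma*sqrt(dt)) = 1.413982; d = 1/u = 0.707222
p = (exp((r-q)*dt) - d) / (u - d) = 0.487169
Discount per step: exp(-r*dt) = 0.950992
Stock lattice S(k, i) with i counting down-moves:
  k=0: S(0,0) = 96.4600
  k=1: S(1,0) = 136.3927; S(1,1) = 68.2187
  k=2: S(2,0) = 192.8570; S(2,1) = 96.4600; S(2,2) = 48.2458
Terminal payoffs V(N, i) = max(S_T - K, 0):
  V(2,0) = 99.526953; V(2,1) = 3.130000; V(2,2) = 0.000000
Backward induction: V(k, i) = exp(-r*dt) * [p * V(k+1, i) + (1-p) * V(k+1, i+1)].
  V(1,0) = exp(-r*dt) * [p*99.526953 + (1-p)*3.130000] = 47.636698
  V(1,1) = exp(-r*dt) * [p*3.130000 + (1-p)*0.000000] = 1.450109
  V(0,0) = exp(-r*dt) * [p*47.636698 + (1-p)*1.450109] = 22.776994


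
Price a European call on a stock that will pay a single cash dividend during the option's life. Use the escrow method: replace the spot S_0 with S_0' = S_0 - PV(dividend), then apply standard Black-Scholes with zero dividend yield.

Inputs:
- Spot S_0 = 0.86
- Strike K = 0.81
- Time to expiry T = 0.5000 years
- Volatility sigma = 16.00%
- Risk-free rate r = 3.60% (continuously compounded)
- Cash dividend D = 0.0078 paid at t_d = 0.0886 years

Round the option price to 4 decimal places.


PV(D) = D * exp(-r * t_d) = 0.0078 * 0.99681548 = 0.00777516
S_0' = S_0 - PV(D) = 0.8600 - 0.00777516 = 0.85222484
d1 = (ln(S_0'/K) + (r + sigma^2/2)*T) / (sigma*sqrt(T)) = 0.66482303
d2 = d1 - sigma*sqrt(T) = 0.55168595
exp(-rT) = 0.98216103
N(d1) = 0.74691816; N(d2) = 0.70941823
C = S_0' * N(d1) - K * exp(-rT) * N(d2) = 0.85222484 * 0.74691816 - 0.8100 * 0.98216103 * 0.70941823 = 0.0722

Answer: Price = 0.0722


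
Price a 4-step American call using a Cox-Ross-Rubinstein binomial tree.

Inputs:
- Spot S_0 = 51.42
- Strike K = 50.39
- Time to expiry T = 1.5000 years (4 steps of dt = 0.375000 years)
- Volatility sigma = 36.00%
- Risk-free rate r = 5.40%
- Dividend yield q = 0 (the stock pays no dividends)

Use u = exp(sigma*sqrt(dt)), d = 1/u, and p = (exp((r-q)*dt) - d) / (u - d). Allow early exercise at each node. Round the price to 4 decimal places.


Answer: Price = V(0,0) = 10.8810

Derivation:
dt = T/N = 0.375000
u = exp(sigma*sqrt(dt)) = 1.246643; d = 1/u = 0.802154
p = (exp((r-q)*dt) - d) / (u - d) = 0.491131
Discount per step: exp(-r*dt) = 0.979954
Stock lattice S(k, i) with i counting down-moves:
  k=0: S(0,0) = 51.4200
  k=1: S(1,0) = 64.1024; S(1,1) = 41.2468
  k=2: S(2,0) = 79.9127; S(2,1) = 51.4200; S(2,2) = 33.0863
  k=3: S(3,0) = 99.6226; S(3,1) = 64.1024; S(3,2) = 41.2468; S(3,3) = 26.5403
  k=4: S(4,0) = 124.1938; S(4,1) = 79.9127; S(4,2) = 51.4200; S(4,3) = 33.0863; S(4,4) = 21.2894
Terminal payoffs V(N, i) = max(S_T - K, 0):
  V(4,0) = 73.803832; V(4,1) = 29.522745; V(4,2) = 1.030000; V(4,3) = 0.000000; V(4,4) = 0.000000
Backward induction: V(k, i) = exp(-r*dt) * [p * V(k+1, i) + (1-p) * V(k+1, i+1)]; then take max(V_cont, immediate exercise) for American.
  V(3,0) = exp(-r*dt) * [p*73.803832 + (1-p)*29.522745] = 50.242774; exercise = 49.232638; V(3,0) = max -> 50.242774
  V(3,1) = exp(-r*dt) * [p*29.522745 + (1-p)*1.030000] = 14.722502; exercise = 13.712366; V(3,1) = max -> 14.722502
  V(3,2) = exp(-r*dt) * [p*1.030000 + (1-p)*0.000000] = 0.495724; exercise = 0.000000; V(3,2) = max -> 0.495724
  V(3,3) = exp(-r*dt) * [p*0.000000 + (1-p)*0.000000] = 0.000000; exercise = 0.000000; V(3,3) = max -> 0.000000
  V(2,0) = exp(-r*dt) * [p*50.242774 + (1-p)*14.722502] = 31.522766; exercise = 29.522745; V(2,0) = max -> 31.522766
  V(2,1) = exp(-r*dt) * [p*14.722502 + (1-p)*0.495724] = 7.332931; exercise = 1.030000; V(2,1) = max -> 7.332931
  V(2,2) = exp(-r*dt) * [p*0.495724 + (1-p)*0.000000] = 0.238585; exercise = 0.000000; V(2,2) = max -> 0.238585
  V(1,0) = exp(-r*dt) * [p*31.522766 + (1-p)*7.332931] = 18.828153; exercise = 13.712366; V(1,0) = max -> 18.828153
  V(1,1) = exp(-r*dt) * [p*7.332931 + (1-p)*0.238585] = 3.648209; exercise = 0.000000; V(1,1) = max -> 3.648209
  V(0,0) = exp(-r*dt) * [p*18.828153 + (1-p)*3.648209] = 10.880965; exercise = 1.030000; V(0,0) = max -> 10.880965


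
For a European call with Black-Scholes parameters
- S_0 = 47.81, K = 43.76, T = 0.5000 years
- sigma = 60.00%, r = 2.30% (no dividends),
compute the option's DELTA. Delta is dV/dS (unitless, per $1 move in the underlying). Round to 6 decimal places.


d1 = 0.4478688594; d2 = 0.0236047907
phi(d1) = 0.3608720590; exp(-qT) = 1.0000000000; exp(-rT) = 0.9885658722
N(d1) = 0.6728760781
Delta = exp(-qT) * N(d1) = 1.0000000000 * 0.6728760781 = 0.672876

Answer: Delta = 0.672876


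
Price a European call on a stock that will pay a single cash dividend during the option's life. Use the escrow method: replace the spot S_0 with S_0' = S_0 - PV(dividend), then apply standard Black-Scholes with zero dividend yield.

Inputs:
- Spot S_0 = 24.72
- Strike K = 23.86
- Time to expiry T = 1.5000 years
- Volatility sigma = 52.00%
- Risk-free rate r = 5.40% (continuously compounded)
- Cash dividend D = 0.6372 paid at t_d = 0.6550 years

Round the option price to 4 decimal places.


Answer: Price = 6.8676

Derivation:
PV(D) = D * exp(-r * t_d) = 0.6372 * 0.96524821 = 0.61505616
S_0' = S_0 - PV(D) = 24.7200 - 0.61505616 = 24.10494384
d1 = (ln(S_0'/K) + (r + sigma^2/2)*T) / (sigma*sqrt(T)) = 0.46165587
d2 = d1 - sigma*sqrt(T) = -0.17521147
exp(-rT) = 0.92219369
N(d1) = 0.67783594; N(d2) = 0.43045674
C = S_0' * N(d1) - K * exp(-rT) * N(d2) = 24.10494384 * 0.67783594 - 23.8600 * 0.92219369 * 0.43045674 = 6.8676


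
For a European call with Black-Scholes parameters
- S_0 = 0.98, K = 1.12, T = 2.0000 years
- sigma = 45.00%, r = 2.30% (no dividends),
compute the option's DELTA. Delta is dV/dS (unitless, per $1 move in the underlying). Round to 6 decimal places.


Answer: Delta = 0.571681

Derivation:
d1 = 0.1806557376; d2 = -0.4557403655
phi(d1) = 0.3924850699; exp(-qT) = 1.0000000000; exp(-rT) = 0.9550419622
N(d1) = 0.5716810983
Delta = exp(-qT) * N(d1) = 1.0000000000 * 0.5716810983 = 0.571681


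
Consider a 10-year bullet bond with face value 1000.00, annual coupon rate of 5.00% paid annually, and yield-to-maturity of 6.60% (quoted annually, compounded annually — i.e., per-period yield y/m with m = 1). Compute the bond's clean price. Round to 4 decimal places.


Coupon per period c = face * coupon_rate / m = 50.000000
Periods per year m = 1; per-period yield y/m = 0.066000
Number of cashflows N = 10
Cashflows (t years, CF_t, discount factor 1/(1+y/m)^(m*t), PV):
  t = 1.0000: CF_t = 50.000000, DF = 0.938086, PV = 46.904315
  t = 2.0000: CF_t = 50.000000, DF = 0.880006, PV = 44.000296
  t = 3.0000: CF_t = 50.000000, DF = 0.825521, PV = 41.276075
  t = 4.0000: CF_t = 50.000000, DF = 0.774410, PV = 38.720520
  t = 5.0000: CF_t = 50.000000, DF = 0.726464, PV = 36.323190
  t = 6.0000: CF_t = 50.000000, DF = 0.681486, PV = 34.074287
  t = 7.0000: CF_t = 50.000000, DF = 0.639292, PV = 31.964622
  t = 8.0000: CF_t = 50.000000, DF = 0.599711, PV = 29.985574
  t = 9.0000: CF_t = 50.000000, DF = 0.562581, PV = 28.129056
  t = 10.0000: CF_t = 1050.000000, DF = 0.527750, PV = 554.137131
Price P = sum_t PV_t = 885.515066

Answer: Price = 885.5151


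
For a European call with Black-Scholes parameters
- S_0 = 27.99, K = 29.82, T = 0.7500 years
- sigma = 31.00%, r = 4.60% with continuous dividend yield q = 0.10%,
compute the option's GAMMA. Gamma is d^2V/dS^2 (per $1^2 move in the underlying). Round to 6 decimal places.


d1 = 0.0240456859; d2 = -0.2444221893
phi(d1) = 0.3988269639; exp(-qT) = 0.9992502812; exp(-rT) = 0.9660883397
Gamma = exp(-qT) * phi(d1) / (S * sigma * sqrt(T)) = 0.9992502812 * 0.3988269639 / (27.9900 * 0.3100 * 0.8660254038) = 0.053035

Answer: Gamma = 0.053035


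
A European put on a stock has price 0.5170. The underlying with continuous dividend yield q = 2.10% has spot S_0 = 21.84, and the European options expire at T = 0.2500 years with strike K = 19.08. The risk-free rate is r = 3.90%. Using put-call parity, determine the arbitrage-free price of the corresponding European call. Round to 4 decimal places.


Answer: Call price = 3.3478

Derivation:
Put-call parity: C - P = S_0 * exp(-qT) - K * exp(-rT).
S_0 * exp(-qT) = 21.8400 * 0.99476376 = 21.72564046
K * exp(-rT) = 19.0800 * 0.99029738 = 18.89487396
C = P + S*exp(-qT) - K*exp(-rT)
C = 0.5170 + 21.72564046 - 18.89487396 = 3.3478


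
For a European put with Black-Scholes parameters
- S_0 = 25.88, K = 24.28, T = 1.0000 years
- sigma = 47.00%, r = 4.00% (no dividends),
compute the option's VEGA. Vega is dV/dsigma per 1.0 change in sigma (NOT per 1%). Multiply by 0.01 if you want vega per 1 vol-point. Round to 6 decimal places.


Answer: Vega = 9.305586

Derivation:
d1 = 0.4558883052; d2 = -0.0141116948
phi(d1) = 0.3595666917; exp(-qT) = 1.0000000000; exp(-rT) = 0.9607894392
Vega = S * exp(-qT) * phi(d1) * sqrt(T) = 25.8800 * 1.0000000000 * 0.3595666917 * 1.0000000000 = 9.305586


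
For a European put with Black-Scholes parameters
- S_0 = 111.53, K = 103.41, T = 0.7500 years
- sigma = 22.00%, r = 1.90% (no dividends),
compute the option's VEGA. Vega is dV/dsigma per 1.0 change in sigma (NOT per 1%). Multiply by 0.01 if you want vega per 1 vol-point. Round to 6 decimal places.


Answer: Vega = 32.814709

Derivation:
d1 = 0.5668107075; d2 = 0.3762851187
phi(d1) = 0.3397396390; exp(-qT) = 1.0000000000; exp(-rT) = 0.9858510507
Vega = S * exp(-qT) * phi(d1) * sqrt(T) = 111.5300 * 1.0000000000 * 0.3397396390 * 0.8660254038 = 32.814709


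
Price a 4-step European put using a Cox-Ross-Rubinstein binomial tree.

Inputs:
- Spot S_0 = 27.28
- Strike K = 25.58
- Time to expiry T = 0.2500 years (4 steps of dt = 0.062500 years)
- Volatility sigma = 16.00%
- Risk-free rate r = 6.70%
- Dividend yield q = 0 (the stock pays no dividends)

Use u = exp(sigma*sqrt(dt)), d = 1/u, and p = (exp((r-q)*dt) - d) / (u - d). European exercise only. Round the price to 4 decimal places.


Answer: Price = V(0,0) = 0.1818

Derivation:
dt = T/N = 0.062500
u = exp(sigma*sqrt(dt)) = 1.040811; d = 1/u = 0.960789
p = (exp((r-q)*dt) - d) / (u - d) = 0.542441
Discount per step: exp(-r*dt) = 0.995821
Stock lattice S(k, i) with i counting down-moves:
  k=0: S(0,0) = 27.2800
  k=1: S(1,0) = 28.3933; S(1,1) = 26.2103
  k=2: S(2,0) = 29.5521; S(2,1) = 27.2800; S(2,2) = 25.1826
  k=3: S(3,0) = 30.7581; S(3,1) = 28.3933; S(3,2) = 26.2103; S(3,3) = 24.1952
  k=4: S(4,0) = 32.0134; S(4,1) = 29.5521; S(4,2) = 27.2800; S(4,3) = 25.1826; S(4,4) = 23.2465
Terminal payoffs V(N, i) = max(K - S_T, 0):
  V(4,0) = 0.000000; V(4,1) = 0.000000; V(4,2) = 0.000000; V(4,3) = 0.397386; V(4,4) = 2.333517
Backward induction: V(k, i) = exp(-r*dt) * [p * V(k+1, i) + (1-p) * V(k+1, i+1)].
  V(3,0) = exp(-r*dt) * [p*0.000000 + (1-p)*0.000000] = 0.000000
  V(3,1) = exp(-r*dt) * [p*0.000000 + (1-p)*0.000000] = 0.000000
  V(3,2) = exp(-r*dt) * [p*0.000000 + (1-p)*0.397386] = 0.181068
  V(3,3) = exp(-r*dt) * [p*0.397386 + (1-p)*2.333517] = 1.277918
  V(2,0) = exp(-r*dt) * [p*0.000000 + (1-p)*0.000000] = 0.000000
  V(2,1) = exp(-r*dt) * [p*0.000000 + (1-p)*0.181068] = 0.082503
  V(2,2) = exp(-r*dt) * [p*0.181068 + (1-p)*1.277918] = 0.680088
  V(1,0) = exp(-r*dt) * [p*0.000000 + (1-p)*0.082503] = 0.037592
  V(1,1) = exp(-r*dt) * [p*0.082503 + (1-p)*0.680088] = 0.354446
  V(0,0) = exp(-r*dt) * [p*0.037592 + (1-p)*0.354446] = 0.181809


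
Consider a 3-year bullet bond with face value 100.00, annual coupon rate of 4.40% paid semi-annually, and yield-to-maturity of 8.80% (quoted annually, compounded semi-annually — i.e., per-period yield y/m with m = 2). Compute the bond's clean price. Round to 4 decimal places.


Answer: Price = 88.6160

Derivation:
Coupon per period c = face * coupon_rate / m = 2.200000
Periods per year m = 2; per-period yield y/m = 0.044000
Number of cashflows N = 6
Cashflows (t years, CF_t, discount factor 1/(1+y/m)^(m*t), PV):
  t = 0.5000: CF_t = 2.200000, DF = 0.957854, PV = 2.107280
  t = 1.0000: CF_t = 2.200000, DF = 0.917485, PV = 2.018467
  t = 1.5000: CF_t = 2.200000, DF = 0.878817, PV = 1.933398
  t = 2.0000: CF_t = 2.200000, DF = 0.841779, PV = 1.851913
  t = 2.5000: CF_t = 2.200000, DF = 0.806302, PV = 1.773863
  t = 3.0000: CF_t = 102.200000, DF = 0.772320, PV = 78.931054
Price P = sum_t PV_t = 88.615976


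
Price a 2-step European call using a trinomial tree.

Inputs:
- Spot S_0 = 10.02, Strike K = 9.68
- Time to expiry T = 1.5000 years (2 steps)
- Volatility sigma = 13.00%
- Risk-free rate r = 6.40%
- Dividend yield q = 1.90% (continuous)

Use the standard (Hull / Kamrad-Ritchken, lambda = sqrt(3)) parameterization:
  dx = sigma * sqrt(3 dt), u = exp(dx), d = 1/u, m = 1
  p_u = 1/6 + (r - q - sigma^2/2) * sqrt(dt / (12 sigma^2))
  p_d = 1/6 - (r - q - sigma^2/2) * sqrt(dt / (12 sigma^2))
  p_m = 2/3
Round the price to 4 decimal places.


dt = T/N = 0.750000; dx = sigma*sqrt(3*dt) = 0.195000
u = exp(dx) = 1.215311; d = 1/u = 0.822835
p_u = 0.236955, p_m = 0.666667, p_d = 0.096378
Discount per step: exp(-r*dt) = 0.953134
Stock lattice S(k, j) with j the centered position index:
  k=0: S(0,+0) = 10.0200
  k=1: S(1,-1) = 8.2448; S(1,+0) = 10.0200; S(1,+1) = 12.1774
  k=2: S(2,-2) = 6.7841; S(2,-1) = 8.2448; S(2,+0) = 10.0200; S(2,+1) = 12.1774; S(2,+2) = 14.7993
Terminal payoffs V(N, j) = max(S_T - K, 0):
  V(2,-2) = 0.000000; V(2,-1) = 0.000000; V(2,+0) = 0.340000; V(2,+1) = 2.497416; V(2,+2) = 5.119348
Backward induction: V(k, j) = exp(-r*dt) * [p_u * V(k+1, j+1) + p_m * V(k+1, j) + p_d * V(k+1, j-1)]
  V(1,-1) = exp(-r*dt) * [p_u*0.340000 + p_m*0.000000 + p_d*0.000000] = 0.076789
  V(1,+0) = exp(-r*dt) * [p_u*2.497416 + p_m*0.340000 + p_d*0.000000] = 0.780085
  V(1,+1) = exp(-r*dt) * [p_u*5.119348 + p_m*2.497416 + p_d*0.340000] = 2.774352
  V(0,+0) = exp(-r*dt) * [p_u*2.774352 + p_m*0.780085 + p_d*0.076789] = 1.129325

Answer: Price = V(0,0) = 1.1293


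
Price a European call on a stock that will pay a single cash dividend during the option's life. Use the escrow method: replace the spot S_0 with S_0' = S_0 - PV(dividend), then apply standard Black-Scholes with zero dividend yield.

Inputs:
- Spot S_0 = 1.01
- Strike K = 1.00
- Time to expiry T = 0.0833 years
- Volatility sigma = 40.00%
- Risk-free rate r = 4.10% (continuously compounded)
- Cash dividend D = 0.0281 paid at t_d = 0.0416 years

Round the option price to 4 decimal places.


Answer: Price = 0.0386

Derivation:
PV(D) = D * exp(-r * t_d) = 0.0281 * 0.99829585 = 0.02805211
S_0' = S_0 - PV(D) = 1.0100 - 0.02805211 = 0.98194789
d1 = (ln(S_0'/K) + (r + sigma^2/2)*T) / (sigma*sqrt(T)) = -0.07048900
d2 = d1 - sigma*sqrt(T) = -0.18593596
exp(-rT) = 0.99659053
N(d1) = 0.47190223; N(d2) = 0.42624749
C = S_0' * N(d1) - K * exp(-rT) * N(d2) = 0.98194789 * 0.47190223 - 1.0000 * 0.99659053 * 0.42624749 = 0.0386


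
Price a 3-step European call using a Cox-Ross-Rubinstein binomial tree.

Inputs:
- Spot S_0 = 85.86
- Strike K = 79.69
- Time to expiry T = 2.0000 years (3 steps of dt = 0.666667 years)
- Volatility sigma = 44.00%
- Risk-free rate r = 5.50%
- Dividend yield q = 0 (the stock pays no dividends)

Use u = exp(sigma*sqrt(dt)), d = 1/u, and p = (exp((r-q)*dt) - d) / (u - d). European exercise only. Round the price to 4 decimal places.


Answer: Price = V(0,0) = 28.6057

Derivation:
dt = T/N = 0.666667
u = exp(sigma*sqrt(dt)) = 1.432267; d = 1/u = 0.698194
p = (exp((r-q)*dt) - d) / (u - d) = 0.462016
Discount per step: exp(-r*dt) = 0.963997
Stock lattice S(k, i) with i counting down-moves:
  k=0: S(0,0) = 85.8600
  k=1: S(1,0) = 122.9744; S(1,1) = 59.9469
  k=2: S(2,0) = 176.1322; S(2,1) = 85.8600; S(2,2) = 41.8546
  k=3: S(3,0) = 252.2684; S(3,1) = 122.9744; S(3,2) = 59.9469; S(3,3) = 29.2226
Terminal payoffs V(N, i) = max(S_T - K, 0):
  V(3,0) = 172.578387; V(3,1) = 43.284444; V(3,2) = 0.000000; V(3,3) = 0.000000
Backward induction: V(k, i) = exp(-r*dt) * [p * V(k+1, i) + (1-p) * V(k+1, i+1)].
  V(2,0) = exp(-r*dt) * [p*172.578387 + (1-p)*43.284444] = 99.311282
  V(2,1) = exp(-r*dt) * [p*43.284444 + (1-p)*0.000000] = 19.278110
  V(2,2) = exp(-r*dt) * [p*0.000000 + (1-p)*0.000000] = 0.000000
  V(1,0) = exp(-r*dt) * [p*99.311282 + (1-p)*19.278110] = 54.229380
  V(1,1) = exp(-r*dt) * [p*19.278110 + (1-p)*0.000000] = 8.586123
  V(0,0) = exp(-r*dt) * [p*54.229380 + (1-p)*8.586123] = 28.605683


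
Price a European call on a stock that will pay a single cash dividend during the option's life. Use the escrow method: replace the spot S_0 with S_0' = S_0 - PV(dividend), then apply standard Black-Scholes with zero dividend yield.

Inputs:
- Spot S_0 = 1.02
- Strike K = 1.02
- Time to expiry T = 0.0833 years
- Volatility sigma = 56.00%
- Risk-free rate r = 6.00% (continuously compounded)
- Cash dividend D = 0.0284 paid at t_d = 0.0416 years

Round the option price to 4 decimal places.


Answer: Price = 0.0537

Derivation:
PV(D) = D * exp(-r * t_d) = 0.0284 * 0.99750711 = 0.02832920
S_0' = S_0 - PV(D) = 1.0200 - 0.02832920 = 0.99167080
d1 = (ln(S_0'/K) + (r + sigma^2/2)*T) / (sigma*sqrt(T)) = -0.06253503
d2 = d1 - sigma*sqrt(T) = -0.22416077
exp(-rT) = 0.99501447
N(d1) = 0.47506838; N(d2) = 0.41131610
C = S_0' * N(d1) - K * exp(-rT) * N(d2) = 0.99167080 * 0.47506838 - 1.0200 * 0.99501447 * 0.41131610 = 0.0537


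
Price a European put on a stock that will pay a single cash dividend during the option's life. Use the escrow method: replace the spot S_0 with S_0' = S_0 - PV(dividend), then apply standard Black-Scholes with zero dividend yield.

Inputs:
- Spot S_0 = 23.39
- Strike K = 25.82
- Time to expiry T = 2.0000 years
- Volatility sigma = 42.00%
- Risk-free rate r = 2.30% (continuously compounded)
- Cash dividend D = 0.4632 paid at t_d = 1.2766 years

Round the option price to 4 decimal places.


Answer: Price = 6.4571

Derivation:
PV(D) = D * exp(-r * t_d) = 0.4632 * 0.97106507 = 0.44979734
S_0' = S_0 - PV(D) = 23.3900 - 0.44979734 = 22.94020266
d1 = (ln(S_0'/K) + (r + sigma^2/2)*T) / (sigma*sqrt(T)) = 0.17533144
d2 = d1 - sigma*sqrt(T) = -0.41863826
exp(-rT) = 0.95504196
N(-d1) = 0.43040961; N(-d2) = 0.66225974
P = K * exp(-rT) * N(-d2) - S_0' * N(-d1) = 25.8200 * 0.95504196 * 0.66225974 - 22.94020266 * 0.43040961 = 6.4571


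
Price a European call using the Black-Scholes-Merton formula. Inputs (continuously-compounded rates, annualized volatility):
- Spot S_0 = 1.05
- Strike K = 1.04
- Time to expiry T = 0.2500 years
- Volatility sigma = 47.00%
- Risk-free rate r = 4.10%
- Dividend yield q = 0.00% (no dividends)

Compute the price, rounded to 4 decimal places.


Answer: Price = 0.1079

Derivation:
d1 = (ln(S/K) + (r - q + 0.5*sigma^2) * T) / (sigma * sqrt(T)) = 0.20183809
d2 = d1 - sigma * sqrt(T) = -0.03316191
exp(-rT) = 0.98980235; exp(-qT) = 1.00000000
C = S_0 * exp(-qT) * N(d1) - K * exp(-rT) * N(d2)
N(d1) = 0.57997835; N(d2) = 0.48677274
C = 1.0500 * 1.00000000 * 0.57997835 - 1.0400 * 0.98980235 * 0.48677274 = 0.1079


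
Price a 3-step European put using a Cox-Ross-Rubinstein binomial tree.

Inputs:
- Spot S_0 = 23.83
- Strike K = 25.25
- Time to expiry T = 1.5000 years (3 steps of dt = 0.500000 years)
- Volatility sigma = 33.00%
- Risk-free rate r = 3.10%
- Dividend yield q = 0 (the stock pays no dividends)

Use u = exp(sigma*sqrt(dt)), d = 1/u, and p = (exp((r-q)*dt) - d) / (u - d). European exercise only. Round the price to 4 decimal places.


dt = T/N = 0.500000
u = exp(sigma*sqrt(dt)) = 1.262817; d = 1/u = 0.791880
p = (exp((r-q)*dt) - d) / (u - d) = 0.475096
Discount per step: exp(-r*dt) = 0.984620
Stock lattice S(k, i) with i counting down-moves:
  k=0: S(0,0) = 23.8300
  k=1: S(1,0) = 30.0929; S(1,1) = 18.8705
  k=2: S(2,0) = 38.0019; S(2,1) = 23.8300; S(2,2) = 14.9432
  k=3: S(3,0) = 47.9894; S(3,1) = 30.0929; S(3,2) = 18.8705; S(3,3) = 11.8332
Terminal payoffs V(N, i) = max(K - S_T, 0):
  V(3,0) = 0.000000; V(3,1) = 0.000000; V(3,2) = 6.379496; V(3,3) = 13.416795
Backward induction: V(k, i) = exp(-r*dt) * [p * V(k+1, i) + (1-p) * V(k+1, i+1)].
  V(2,0) = exp(-r*dt) * [p*0.000000 + (1-p)*0.000000] = 0.000000
  V(2,1) = exp(-r*dt) * [p*0.000000 + (1-p)*6.379496] = 3.297117
  V(2,2) = exp(-r*dt) * [p*6.379496 + (1-p)*13.416795] = 9.918465
  V(1,0) = exp(-r*dt) * [p*0.000000 + (1-p)*3.297117] = 1.704050
  V(1,1) = exp(-r*dt) * [p*3.297117 + (1-p)*9.918465] = 6.668519
  V(0,0) = exp(-r*dt) * [p*1.704050 + (1-p)*6.668519] = 4.243629

Answer: Price = V(0,0) = 4.2436


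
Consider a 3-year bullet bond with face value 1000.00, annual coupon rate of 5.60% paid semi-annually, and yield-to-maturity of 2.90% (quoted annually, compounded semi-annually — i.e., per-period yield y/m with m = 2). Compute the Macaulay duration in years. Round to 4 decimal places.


Coupon per period c = face * coupon_rate / m = 28.000000
Periods per year m = 2; per-period yield y/m = 0.014500
Number of cashflows N = 6
Cashflows (t years, CF_t, discount factor 1/(1+y/m)^(m*t), PV):
  t = 0.5000: CF_t = 28.000000, DF = 0.985707, PV = 27.599803
  t = 1.0000: CF_t = 28.000000, DF = 0.971619, PV = 27.205326
  t = 1.5000: CF_t = 28.000000, DF = 0.957732, PV = 26.816487
  t = 2.0000: CF_t = 28.000000, DF = 0.944043, PV = 26.433205
  t = 2.5000: CF_t = 28.000000, DF = 0.930550, PV = 26.055402
  t = 3.0000: CF_t = 1028.000000, DF = 0.917250, PV = 942.932938
Price P = sum_t PV_t = 1077.043160
Macaulay numerator sum_t t * PV_t:
  t * PV_t at t = 0.5000: 13.799901
  t * PV_t at t = 1.0000: 27.205326
  t * PV_t at t = 1.5000: 40.224730
  t * PV_t at t = 2.0000: 52.866410
  t * PV_t at t = 2.5000: 65.138504
  t * PV_t at t = 3.0000: 2828.798813
Macaulay duration D = (sum_t t * PV_t) / P = 3028.033685 / 1077.043160 = 2.811432

Answer: Macaulay duration = 2.8114 years


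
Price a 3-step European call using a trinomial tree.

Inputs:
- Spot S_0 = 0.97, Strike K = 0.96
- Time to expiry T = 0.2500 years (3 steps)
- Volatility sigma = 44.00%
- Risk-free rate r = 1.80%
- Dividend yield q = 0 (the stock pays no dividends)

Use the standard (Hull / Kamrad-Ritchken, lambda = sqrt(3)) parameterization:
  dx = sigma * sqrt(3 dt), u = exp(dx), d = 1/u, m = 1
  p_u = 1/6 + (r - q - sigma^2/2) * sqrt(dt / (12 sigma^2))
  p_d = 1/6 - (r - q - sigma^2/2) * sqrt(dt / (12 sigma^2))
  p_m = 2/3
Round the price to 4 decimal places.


Answer: Price = V(0,0) = 0.0855

Derivation:
dt = T/N = 0.083333; dx = sigma*sqrt(3*dt) = 0.220000
u = exp(dx) = 1.246077; d = 1/u = 0.802519
p_u = 0.151742, p_m = 0.666667, p_d = 0.181591
Discount per step: exp(-r*dt) = 0.998501
Stock lattice S(k, j) with j the centered position index:
  k=0: S(0,+0) = 0.9700
  k=1: S(1,-1) = 0.7784; S(1,+0) = 0.9700; S(1,+1) = 1.2087
  k=2: S(2,-2) = 0.6247; S(2,-1) = 0.7784; S(2,+0) = 0.9700; S(2,+1) = 1.2087; S(2,+2) = 1.5061
  k=3: S(3,-3) = 0.5013; S(3,-2) = 0.6247; S(3,-1) = 0.7784; S(3,+0) = 0.9700; S(3,+1) = 1.2087; S(3,+2) = 1.5061; S(3,+3) = 1.8767
Terminal payoffs V(N, j) = max(S_T - K, 0):
  V(3,-3) = 0.000000; V(3,-2) = 0.000000; V(3,-1) = 0.000000; V(3,+0) = 0.010000; V(3,+1) = 0.248694; V(3,+2) = 0.546126; V(3,+3) = 0.916749
Backward induction: V(k, j) = exp(-r*dt) * [p_u * V(k+1, j+1) + p_m * V(k+1, j) + p_d * V(k+1, j-1)]
  V(2,-2) = exp(-r*dt) * [p_u*0.000000 + p_m*0.000000 + p_d*0.000000] = 0.000000
  V(2,-1) = exp(-r*dt) * [p_u*0.010000 + p_m*0.000000 + p_d*0.000000] = 0.001515
  V(2,+0) = exp(-r*dt) * [p_u*0.248694 + p_m*0.010000 + p_d*0.000000] = 0.044338
  V(2,+1) = exp(-r*dt) * [p_u*0.546126 + p_m*0.248694 + p_d*0.010000] = 0.250107
  V(2,+2) = exp(-r*dt) * [p_u*0.916749 + p_m*0.546126 + p_d*0.248694] = 0.547532
  V(1,-1) = exp(-r*dt) * [p_u*0.044338 + p_m*0.001515 + p_d*0.000000] = 0.007726
  V(1,+0) = exp(-r*dt) * [p_u*0.250107 + p_m*0.044338 + p_d*0.001515] = 0.067684
  V(1,+1) = exp(-r*dt) * [p_u*0.547532 + p_m*0.250107 + p_d*0.044338] = 0.257487
  V(0,+0) = exp(-r*dt) * [p_u*0.257487 + p_m*0.067684 + p_d*0.007726] = 0.085469


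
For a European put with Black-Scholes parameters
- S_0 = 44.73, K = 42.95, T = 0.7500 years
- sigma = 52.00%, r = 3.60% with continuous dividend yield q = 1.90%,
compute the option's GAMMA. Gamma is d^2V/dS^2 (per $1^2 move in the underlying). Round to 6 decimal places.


Answer: Gamma = 0.018405

Derivation:
d1 = 0.3436516908; d2 = -0.1066815192
phi(d1) = 0.3760674454; exp(-qT) = 0.9858510507; exp(-rT) = 0.9733612415
Gamma = exp(-qT) * phi(d1) / (S * sigma * sqrt(T)) = 0.9858510507 * 0.3760674454 / (44.7300 * 0.5200 * 0.8660254038) = 0.018405


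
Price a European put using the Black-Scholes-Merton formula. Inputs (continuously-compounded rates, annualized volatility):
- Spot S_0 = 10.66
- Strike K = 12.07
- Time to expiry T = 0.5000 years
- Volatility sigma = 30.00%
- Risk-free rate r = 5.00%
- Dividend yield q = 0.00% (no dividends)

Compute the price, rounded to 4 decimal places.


d1 = (ln(S/K) + (r - q + 0.5*sigma^2) * T) / (sigma * sqrt(T)) = -0.36168331
d2 = d1 - sigma * sqrt(T) = -0.57381534
exp(-rT) = 0.97530991; exp(-qT) = 1.00000000
P = K * exp(-rT) * N(-d2) - S_0 * exp(-qT) * N(-d1)
N(-d1) = 0.64120565; N(-d2) = 0.71695362
P = 12.0700 * 0.97530991 * 0.71695362 - 10.6600 * 1.00000000 * 0.64120565 = 1.6047

Answer: Price = 1.6047


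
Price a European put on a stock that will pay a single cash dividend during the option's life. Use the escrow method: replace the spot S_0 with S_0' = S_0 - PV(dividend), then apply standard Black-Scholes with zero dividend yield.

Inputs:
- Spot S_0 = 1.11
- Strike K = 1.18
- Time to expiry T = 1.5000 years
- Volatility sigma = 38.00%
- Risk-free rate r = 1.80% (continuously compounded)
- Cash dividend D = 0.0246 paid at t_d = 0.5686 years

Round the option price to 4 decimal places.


Answer: Price = 0.2385

Derivation:
PV(D) = D * exp(-r * t_d) = 0.0246 * 0.98981740 = 0.02434951
S_0' = S_0 - PV(D) = 1.1100 - 0.02434951 = 1.08565049
d1 = (ln(S_0'/K) + (r + sigma^2/2)*T) / (sigma*sqrt(T)) = 0.11165569
d2 = d1 - sigma*sqrt(T) = -0.35374736
exp(-rT) = 0.97336124
N(-d1) = 0.45554821; N(-d2) = 0.63823589
P = K * exp(-rT) * N(-d2) - S_0' * N(-d1) = 1.1800 * 0.97336124 * 0.63823589 - 1.08565049 * 0.45554821 = 0.2385


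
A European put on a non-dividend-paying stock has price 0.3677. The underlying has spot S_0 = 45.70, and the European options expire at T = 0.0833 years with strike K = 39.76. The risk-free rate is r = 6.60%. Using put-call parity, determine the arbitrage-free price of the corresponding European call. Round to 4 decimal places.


Answer: Call price = 6.5257

Derivation:
Put-call parity: C - P = S_0 * exp(-qT) - K * exp(-rT).
S_0 * exp(-qT) = 45.7000 * 1.00000000 = 45.70000000
K * exp(-rT) = 39.7600 * 0.99451729 = 39.54200726
C = P + S*exp(-qT) - K*exp(-rT)
C = 0.3677 + 45.70000000 - 39.54200726 = 6.5257


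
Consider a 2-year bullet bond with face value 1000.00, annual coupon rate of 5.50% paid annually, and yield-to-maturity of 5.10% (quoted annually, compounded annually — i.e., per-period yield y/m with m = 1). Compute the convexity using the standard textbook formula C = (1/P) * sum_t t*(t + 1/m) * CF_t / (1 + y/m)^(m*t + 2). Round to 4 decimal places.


Answer: Convexity = 5.2437

Derivation:
Coupon per period c = face * coupon_rate / m = 55.000000
Periods per year m = 1; per-period yield y/m = 0.051000
Number of cashflows N = 2
Cashflows (t years, CF_t, discount factor 1/(1+y/m)^(m*t), PV):
  t = 1.0000: CF_t = 55.000000, DF = 0.951475, PV = 52.331113
  t = 2.0000: CF_t = 1055.000000, DF = 0.905304, PV = 955.096003
Price P = sum_t PV_t = 1007.427116
Convexity numerator sum_t t*(t + 1/m) * CF_t / (1+y/m)^(m*t + 2):
  t = 1.0000: term = 94.751160
  t = 2.0000: term = 5187.914929
Convexity = (1/P) * sum = 5282.666089 / 1007.427116 = 5.243720


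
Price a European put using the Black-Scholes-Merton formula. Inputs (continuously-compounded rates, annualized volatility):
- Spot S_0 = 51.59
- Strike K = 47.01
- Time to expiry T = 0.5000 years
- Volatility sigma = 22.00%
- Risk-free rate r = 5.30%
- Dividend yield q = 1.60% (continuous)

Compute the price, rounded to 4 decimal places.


d1 = (ln(S/K) + (r - q + 0.5*sigma^2) * T) / (sigma * sqrt(T)) = 0.79432204
d2 = d1 - sigma * sqrt(T) = 0.63875855
exp(-rT) = 0.97384804; exp(-qT) = 0.99203191
P = K * exp(-rT) * N(-d2) - S_0 * exp(-qT) * N(-d1)
N(-d1) = 0.21350399; N(-d2) = 0.26149001
P = 47.0100 * 0.97384804 * 0.26149001 - 51.5900 * 0.99203191 * 0.21350399 = 1.0443

Answer: Price = 1.0443


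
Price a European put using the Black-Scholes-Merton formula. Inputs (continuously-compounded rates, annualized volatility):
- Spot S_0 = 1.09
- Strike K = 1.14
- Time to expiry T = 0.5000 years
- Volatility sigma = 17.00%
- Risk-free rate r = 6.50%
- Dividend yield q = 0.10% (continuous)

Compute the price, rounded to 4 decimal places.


Answer: Price = 0.0599

Derivation:
d1 = (ln(S/K) + (r - q + 0.5*sigma^2) * T) / (sigma * sqrt(T)) = -0.04679854
d2 = d1 - sigma * sqrt(T) = -0.16700669
exp(-rT) = 0.96802245; exp(-qT) = 0.99950012
P = K * exp(-rT) * N(-d2) - S_0 * exp(-qT) * N(-d1)
N(-d1) = 0.51866310; N(-d2) = 0.56631761
P = 1.1400 * 0.96802245 * 0.56631761 - 1.0900 * 0.99950012 * 0.51866310 = 0.0599
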